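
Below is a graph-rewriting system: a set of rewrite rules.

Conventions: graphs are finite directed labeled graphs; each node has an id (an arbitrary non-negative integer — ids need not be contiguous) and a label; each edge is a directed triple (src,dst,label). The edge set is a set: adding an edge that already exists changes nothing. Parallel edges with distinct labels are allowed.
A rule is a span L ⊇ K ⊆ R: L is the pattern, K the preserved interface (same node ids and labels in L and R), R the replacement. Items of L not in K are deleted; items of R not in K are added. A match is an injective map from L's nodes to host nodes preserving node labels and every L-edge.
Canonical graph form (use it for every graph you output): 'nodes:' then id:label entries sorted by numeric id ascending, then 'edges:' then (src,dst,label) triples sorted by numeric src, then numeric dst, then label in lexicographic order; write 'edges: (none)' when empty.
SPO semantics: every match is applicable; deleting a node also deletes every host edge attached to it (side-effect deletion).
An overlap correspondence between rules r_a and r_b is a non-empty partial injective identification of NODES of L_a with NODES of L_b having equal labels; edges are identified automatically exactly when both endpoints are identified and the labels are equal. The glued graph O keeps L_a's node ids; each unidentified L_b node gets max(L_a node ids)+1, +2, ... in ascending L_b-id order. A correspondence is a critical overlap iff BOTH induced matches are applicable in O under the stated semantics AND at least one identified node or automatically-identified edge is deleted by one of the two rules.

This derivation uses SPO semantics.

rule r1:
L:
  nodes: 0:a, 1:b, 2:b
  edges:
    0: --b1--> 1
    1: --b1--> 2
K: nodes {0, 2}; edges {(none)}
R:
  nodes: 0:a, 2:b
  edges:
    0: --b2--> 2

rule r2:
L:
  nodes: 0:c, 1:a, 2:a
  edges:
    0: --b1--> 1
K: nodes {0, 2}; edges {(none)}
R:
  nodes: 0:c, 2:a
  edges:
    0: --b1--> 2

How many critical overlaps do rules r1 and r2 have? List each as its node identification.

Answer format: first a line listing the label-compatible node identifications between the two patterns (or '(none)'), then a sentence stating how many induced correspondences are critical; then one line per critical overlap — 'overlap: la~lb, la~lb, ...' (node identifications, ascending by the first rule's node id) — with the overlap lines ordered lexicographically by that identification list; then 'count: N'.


label-compatible node identifications between L(r1) and L(r2): 0~1, 0~2
1 of the induced correspondences is a critical overlap of r1 and r2.
overlap: 0~1
count: 1


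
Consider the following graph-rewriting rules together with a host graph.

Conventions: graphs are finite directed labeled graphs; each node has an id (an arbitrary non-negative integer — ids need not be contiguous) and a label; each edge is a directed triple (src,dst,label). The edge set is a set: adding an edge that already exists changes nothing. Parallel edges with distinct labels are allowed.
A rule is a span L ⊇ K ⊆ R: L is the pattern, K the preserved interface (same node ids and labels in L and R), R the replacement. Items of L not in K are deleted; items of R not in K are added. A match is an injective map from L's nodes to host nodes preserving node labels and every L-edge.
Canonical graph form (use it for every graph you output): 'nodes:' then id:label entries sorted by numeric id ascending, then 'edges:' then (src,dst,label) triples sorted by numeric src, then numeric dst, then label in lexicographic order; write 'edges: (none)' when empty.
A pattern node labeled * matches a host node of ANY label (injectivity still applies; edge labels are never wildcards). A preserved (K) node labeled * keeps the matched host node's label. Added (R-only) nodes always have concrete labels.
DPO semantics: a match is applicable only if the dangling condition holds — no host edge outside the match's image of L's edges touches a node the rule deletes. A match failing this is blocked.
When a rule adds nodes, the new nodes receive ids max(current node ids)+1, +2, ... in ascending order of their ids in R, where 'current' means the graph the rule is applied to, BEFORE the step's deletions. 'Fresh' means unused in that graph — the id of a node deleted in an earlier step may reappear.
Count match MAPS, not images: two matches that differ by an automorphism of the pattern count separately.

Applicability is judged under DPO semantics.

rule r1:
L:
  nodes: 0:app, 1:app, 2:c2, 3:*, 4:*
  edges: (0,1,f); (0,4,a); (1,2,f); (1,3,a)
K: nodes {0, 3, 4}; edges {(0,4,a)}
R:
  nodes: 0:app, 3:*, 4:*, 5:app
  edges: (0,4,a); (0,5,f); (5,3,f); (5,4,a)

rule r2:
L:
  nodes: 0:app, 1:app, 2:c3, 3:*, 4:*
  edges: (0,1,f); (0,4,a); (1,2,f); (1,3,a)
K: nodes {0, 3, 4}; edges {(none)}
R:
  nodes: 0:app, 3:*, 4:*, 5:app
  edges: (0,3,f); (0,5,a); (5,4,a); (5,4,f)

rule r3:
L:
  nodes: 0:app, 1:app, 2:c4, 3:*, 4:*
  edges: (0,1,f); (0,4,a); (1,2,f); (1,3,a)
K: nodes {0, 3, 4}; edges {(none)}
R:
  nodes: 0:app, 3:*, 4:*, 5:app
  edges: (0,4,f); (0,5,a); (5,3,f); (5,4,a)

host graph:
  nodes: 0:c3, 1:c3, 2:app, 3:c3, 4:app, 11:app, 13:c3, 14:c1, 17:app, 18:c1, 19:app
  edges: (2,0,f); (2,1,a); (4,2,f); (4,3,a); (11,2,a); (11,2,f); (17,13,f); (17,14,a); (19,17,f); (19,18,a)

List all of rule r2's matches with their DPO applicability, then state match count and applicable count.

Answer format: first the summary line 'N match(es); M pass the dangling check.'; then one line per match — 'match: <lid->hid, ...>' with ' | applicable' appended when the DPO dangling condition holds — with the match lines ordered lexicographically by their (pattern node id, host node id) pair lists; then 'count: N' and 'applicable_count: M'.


2 match(es); 1 pass the dangling check.
match: 0->4, 1->2, 2->0, 3->1, 4->3
match: 0->19, 1->17, 2->13, 3->14, 4->18 | applicable
count: 2
applicable_count: 1


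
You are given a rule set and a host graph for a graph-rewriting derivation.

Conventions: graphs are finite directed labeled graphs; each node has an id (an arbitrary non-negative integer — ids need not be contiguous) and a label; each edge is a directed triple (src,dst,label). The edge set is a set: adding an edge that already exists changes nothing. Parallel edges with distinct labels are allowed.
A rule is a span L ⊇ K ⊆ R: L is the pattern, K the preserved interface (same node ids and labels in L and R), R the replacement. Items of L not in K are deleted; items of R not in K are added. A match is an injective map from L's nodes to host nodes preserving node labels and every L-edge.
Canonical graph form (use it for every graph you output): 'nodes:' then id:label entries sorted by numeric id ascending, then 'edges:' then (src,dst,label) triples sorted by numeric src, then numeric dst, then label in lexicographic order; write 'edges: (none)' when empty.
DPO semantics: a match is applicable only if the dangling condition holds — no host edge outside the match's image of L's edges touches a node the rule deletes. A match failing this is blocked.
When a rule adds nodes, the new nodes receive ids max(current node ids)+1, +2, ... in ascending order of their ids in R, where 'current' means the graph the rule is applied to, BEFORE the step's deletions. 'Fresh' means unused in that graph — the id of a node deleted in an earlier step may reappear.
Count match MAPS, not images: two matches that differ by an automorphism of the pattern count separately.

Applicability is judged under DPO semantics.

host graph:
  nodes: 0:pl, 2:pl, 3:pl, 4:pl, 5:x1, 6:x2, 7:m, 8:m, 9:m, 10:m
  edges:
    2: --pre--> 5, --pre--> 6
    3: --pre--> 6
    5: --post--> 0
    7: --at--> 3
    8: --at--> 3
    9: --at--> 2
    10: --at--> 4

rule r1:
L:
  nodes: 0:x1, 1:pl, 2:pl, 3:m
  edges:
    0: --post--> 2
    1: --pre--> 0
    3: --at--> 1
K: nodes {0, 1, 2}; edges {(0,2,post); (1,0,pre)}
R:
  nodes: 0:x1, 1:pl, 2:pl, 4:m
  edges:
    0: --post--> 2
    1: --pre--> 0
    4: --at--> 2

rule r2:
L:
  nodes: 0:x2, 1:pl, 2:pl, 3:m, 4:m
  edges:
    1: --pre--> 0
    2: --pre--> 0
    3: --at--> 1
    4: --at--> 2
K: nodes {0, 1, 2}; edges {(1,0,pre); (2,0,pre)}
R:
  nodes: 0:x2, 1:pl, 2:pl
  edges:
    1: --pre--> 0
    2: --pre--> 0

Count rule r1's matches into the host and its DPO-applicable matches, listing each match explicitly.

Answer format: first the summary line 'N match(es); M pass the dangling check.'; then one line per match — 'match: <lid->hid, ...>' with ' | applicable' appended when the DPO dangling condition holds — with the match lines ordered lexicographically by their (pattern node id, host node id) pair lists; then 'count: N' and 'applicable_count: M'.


1 match(es); 1 pass the dangling check.
match: 0->5, 1->2, 2->0, 3->9 | applicable
count: 1
applicable_count: 1


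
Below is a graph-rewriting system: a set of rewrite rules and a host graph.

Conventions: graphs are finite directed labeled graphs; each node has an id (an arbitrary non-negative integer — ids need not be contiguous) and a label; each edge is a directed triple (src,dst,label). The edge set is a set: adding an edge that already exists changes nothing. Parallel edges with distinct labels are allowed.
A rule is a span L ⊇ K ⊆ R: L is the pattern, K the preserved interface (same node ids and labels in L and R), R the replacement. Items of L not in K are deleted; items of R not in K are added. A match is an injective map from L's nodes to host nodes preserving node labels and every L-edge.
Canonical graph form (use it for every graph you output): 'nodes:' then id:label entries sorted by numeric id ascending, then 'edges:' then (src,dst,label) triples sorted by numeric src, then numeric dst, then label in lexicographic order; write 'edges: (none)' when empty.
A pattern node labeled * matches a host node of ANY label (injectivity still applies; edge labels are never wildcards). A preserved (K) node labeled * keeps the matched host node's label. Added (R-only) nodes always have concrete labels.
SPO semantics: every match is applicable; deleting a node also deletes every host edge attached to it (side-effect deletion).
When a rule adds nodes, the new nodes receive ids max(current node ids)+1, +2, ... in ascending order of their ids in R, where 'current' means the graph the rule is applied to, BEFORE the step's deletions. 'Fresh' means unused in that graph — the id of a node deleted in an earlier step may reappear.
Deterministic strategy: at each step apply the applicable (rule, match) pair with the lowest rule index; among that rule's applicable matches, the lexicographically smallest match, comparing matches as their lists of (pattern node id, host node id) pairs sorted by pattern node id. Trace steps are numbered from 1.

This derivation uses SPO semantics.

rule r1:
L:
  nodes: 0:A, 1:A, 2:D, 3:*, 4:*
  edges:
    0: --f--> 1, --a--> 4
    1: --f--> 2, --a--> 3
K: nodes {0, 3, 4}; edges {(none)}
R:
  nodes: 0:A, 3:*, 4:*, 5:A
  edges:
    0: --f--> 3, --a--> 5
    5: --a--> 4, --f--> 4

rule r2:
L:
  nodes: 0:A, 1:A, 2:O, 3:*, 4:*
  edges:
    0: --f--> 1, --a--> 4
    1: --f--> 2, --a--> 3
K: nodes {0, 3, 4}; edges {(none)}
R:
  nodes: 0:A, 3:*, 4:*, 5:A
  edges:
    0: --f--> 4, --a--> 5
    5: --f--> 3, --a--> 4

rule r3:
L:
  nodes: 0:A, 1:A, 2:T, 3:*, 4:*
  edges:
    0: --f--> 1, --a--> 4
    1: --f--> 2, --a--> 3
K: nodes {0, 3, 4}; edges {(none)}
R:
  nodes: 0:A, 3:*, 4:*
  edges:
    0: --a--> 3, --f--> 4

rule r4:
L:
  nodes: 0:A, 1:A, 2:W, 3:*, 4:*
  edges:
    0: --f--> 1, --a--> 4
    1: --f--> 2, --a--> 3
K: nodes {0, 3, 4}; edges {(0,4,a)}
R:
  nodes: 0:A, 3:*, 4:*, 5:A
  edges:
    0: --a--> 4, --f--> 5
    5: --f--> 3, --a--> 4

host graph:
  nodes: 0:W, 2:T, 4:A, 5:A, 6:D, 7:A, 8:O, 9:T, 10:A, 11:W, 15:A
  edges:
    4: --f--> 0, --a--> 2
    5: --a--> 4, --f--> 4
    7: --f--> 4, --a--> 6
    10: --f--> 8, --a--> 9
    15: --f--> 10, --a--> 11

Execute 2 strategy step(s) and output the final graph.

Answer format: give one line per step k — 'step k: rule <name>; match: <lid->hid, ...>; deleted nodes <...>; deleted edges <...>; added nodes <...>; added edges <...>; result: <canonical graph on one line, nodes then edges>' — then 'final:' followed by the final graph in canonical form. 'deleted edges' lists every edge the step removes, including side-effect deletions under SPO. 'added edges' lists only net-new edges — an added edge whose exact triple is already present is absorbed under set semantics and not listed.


step 1: rule r2; match: 0->15, 1->10, 2->8, 3->9, 4->11; deleted nodes 8, 10; deleted edges (10,8,f); (10,9,a); (15,10,f); (15,11,a); added nodes 16; added edges (15,11,f); (15,16,a); (16,9,f); (16,11,a); result: nodes: 0:W, 2:T, 4:A, 5:A, 6:D, 7:A, 9:T, 11:W, 15:A, 16:A edges: (4,0,f); (4,2,a); (5,4,a); (5,4,f); (7,4,f); (7,6,a); (15,11,f); (15,16,a); (16,9,f); (16,11,a)
step 2: rule r4; match: 0->7, 1->4, 2->0, 3->2, 4->6; deleted nodes 0, 4; deleted edges (4,0,f); (4,2,a); (5,4,a); (5,4,f); (7,4,f); added nodes 17; added edges (7,17,f); (17,2,f); (17,6,a); result: nodes: 2:T, 5:A, 6:D, 7:A, 9:T, 11:W, 15:A, 16:A, 17:A edges: (7,6,a); (7,17,f); (15,11,f); (15,16,a); (16,9,f); (16,11,a); (17,2,f); (17,6,a)
final:
nodes: 2:T, 5:A, 6:D, 7:A, 9:T, 11:W, 15:A, 16:A, 17:A
edges: (7,6,a); (7,17,f); (15,11,f); (15,16,a); (16,9,f); (16,11,a); (17,2,f); (17,6,a)


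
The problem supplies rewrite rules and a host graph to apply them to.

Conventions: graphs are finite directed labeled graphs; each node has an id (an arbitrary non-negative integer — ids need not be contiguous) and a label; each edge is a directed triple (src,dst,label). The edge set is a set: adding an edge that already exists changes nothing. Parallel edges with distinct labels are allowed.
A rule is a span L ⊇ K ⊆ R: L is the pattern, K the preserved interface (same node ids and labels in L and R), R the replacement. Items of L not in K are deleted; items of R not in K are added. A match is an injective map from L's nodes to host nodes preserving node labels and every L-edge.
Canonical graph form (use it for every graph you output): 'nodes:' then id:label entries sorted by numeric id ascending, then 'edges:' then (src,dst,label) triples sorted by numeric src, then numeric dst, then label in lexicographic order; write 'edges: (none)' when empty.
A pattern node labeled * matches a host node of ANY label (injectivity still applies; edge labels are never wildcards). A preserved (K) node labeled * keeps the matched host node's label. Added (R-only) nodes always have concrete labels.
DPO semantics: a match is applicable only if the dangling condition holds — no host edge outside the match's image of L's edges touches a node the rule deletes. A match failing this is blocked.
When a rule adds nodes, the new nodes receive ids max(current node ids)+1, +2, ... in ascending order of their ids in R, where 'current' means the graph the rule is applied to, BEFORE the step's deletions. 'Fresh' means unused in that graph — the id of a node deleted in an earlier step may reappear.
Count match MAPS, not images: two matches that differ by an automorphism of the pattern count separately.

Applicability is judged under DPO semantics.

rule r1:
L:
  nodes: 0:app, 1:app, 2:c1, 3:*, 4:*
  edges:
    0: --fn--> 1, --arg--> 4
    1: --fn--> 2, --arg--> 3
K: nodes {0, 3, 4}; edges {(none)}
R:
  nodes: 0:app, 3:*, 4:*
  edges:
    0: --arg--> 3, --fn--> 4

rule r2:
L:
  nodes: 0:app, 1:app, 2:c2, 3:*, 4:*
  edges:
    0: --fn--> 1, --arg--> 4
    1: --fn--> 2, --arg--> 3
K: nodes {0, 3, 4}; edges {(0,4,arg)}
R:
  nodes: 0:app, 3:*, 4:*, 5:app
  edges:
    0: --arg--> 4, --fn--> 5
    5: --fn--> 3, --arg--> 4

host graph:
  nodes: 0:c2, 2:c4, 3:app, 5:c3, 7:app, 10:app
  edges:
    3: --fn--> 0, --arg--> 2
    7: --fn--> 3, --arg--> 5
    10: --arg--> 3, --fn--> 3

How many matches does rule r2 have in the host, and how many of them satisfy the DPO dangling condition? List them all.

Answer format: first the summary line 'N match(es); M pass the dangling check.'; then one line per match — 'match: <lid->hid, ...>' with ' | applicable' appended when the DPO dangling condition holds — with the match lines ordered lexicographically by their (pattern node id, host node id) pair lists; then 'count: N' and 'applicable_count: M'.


1 match(es); 0 pass the dangling check.
match: 0->7, 1->3, 2->0, 3->2, 4->5
count: 1
applicable_count: 0


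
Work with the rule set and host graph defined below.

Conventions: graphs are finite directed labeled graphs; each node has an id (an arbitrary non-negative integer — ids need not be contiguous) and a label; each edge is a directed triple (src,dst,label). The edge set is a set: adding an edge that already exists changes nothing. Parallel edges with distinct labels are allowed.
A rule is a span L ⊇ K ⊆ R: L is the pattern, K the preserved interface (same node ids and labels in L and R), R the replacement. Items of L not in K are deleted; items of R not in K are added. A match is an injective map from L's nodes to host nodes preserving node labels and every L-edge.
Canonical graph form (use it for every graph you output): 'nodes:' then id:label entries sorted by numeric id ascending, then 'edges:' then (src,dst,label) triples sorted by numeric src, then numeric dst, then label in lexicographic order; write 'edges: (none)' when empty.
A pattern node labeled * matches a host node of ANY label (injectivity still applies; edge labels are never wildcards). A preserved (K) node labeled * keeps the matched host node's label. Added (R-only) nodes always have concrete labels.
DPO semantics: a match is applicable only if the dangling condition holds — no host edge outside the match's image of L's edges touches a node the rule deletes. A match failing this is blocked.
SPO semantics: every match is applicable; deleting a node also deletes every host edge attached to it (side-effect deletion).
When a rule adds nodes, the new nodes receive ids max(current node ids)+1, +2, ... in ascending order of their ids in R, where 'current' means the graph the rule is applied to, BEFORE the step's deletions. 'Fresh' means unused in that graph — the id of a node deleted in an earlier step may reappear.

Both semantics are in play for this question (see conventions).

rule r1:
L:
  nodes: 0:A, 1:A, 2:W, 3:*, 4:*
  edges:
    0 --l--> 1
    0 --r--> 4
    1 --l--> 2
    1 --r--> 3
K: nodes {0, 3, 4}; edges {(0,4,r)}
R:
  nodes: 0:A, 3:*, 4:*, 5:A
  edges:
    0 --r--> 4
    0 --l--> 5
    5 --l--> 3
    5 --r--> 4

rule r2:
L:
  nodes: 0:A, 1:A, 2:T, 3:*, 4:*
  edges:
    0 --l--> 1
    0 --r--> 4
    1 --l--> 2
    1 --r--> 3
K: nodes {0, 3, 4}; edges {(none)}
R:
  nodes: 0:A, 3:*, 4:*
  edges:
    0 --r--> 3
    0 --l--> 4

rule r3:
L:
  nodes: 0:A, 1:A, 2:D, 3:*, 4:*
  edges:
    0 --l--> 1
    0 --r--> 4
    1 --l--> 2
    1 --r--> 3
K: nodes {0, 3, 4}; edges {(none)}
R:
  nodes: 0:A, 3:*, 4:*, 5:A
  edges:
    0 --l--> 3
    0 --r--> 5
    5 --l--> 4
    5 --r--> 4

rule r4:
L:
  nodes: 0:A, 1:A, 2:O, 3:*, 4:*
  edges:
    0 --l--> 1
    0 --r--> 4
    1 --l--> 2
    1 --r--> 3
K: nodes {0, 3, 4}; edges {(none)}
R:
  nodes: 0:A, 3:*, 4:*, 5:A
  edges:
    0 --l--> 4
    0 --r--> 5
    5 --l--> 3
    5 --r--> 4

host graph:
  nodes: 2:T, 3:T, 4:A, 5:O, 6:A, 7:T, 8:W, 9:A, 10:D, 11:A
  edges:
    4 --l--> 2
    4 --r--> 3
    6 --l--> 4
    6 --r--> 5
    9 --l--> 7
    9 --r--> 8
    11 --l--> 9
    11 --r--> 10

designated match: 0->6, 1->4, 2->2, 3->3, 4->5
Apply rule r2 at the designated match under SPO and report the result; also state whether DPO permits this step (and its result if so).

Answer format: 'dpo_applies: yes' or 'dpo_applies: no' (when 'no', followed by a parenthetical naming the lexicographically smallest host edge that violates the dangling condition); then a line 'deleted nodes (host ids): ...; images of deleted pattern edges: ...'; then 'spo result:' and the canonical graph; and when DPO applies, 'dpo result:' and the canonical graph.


dpo_applies: yes
deleted nodes (host ids): 2, 4; images of deleted pattern edges: (4,2,l); (4,3,r); (6,4,l); (6,5,r)
spo result:
nodes: 3:T, 5:O, 6:A, 7:T, 8:W, 9:A, 10:D, 11:A
edges: (6,3,r); (6,5,l); (9,7,l); (9,8,r); (11,9,l); (11,10,r)
dpo result:
nodes: 3:T, 5:O, 6:A, 7:T, 8:W, 9:A, 10:D, 11:A
edges: (6,3,r); (6,5,l); (9,7,l); (9,8,r); (11,9,l); (11,10,r)


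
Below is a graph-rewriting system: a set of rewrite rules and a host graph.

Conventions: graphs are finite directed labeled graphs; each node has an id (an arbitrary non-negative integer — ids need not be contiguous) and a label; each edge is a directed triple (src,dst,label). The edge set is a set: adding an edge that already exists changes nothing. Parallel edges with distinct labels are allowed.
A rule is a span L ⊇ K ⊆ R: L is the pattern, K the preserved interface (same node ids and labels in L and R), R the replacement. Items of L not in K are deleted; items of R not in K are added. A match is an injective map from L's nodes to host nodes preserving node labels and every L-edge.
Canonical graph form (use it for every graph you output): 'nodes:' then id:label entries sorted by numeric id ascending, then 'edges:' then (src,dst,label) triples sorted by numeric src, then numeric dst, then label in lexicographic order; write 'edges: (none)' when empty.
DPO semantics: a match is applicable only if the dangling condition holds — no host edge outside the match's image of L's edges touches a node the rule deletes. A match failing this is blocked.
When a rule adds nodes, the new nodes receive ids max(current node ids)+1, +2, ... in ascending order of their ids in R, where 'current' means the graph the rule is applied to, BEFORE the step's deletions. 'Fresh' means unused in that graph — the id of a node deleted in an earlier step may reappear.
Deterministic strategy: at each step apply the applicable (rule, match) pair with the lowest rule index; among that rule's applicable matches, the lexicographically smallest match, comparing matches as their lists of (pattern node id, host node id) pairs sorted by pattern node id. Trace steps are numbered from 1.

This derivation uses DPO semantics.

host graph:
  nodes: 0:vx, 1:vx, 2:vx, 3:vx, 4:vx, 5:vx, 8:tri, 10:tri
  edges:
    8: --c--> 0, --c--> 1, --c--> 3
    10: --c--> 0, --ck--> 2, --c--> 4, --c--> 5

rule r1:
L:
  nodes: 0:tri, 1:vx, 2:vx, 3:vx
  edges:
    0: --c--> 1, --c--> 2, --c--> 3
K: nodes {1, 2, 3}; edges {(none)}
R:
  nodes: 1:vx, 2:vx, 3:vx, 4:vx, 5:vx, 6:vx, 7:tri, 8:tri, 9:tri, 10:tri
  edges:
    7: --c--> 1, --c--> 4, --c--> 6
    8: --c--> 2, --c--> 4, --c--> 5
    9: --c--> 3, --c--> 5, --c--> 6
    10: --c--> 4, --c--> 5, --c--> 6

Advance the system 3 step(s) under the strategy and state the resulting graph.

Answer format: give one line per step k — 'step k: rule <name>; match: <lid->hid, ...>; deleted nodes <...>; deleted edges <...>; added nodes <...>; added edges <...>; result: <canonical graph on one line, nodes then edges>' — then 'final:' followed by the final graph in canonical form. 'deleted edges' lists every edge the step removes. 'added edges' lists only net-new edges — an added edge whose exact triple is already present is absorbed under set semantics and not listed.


step 1: rule r1; match: 0->8, 1->0, 2->1, 3->3; deleted nodes 8; deleted edges (8,0,c); (8,1,c); (8,3,c); added nodes 11, 12, 13, 14, 15, 16, 17; added edges (14,0,c); (14,11,c); (14,13,c); (15,1,c); (15,11,c); (15,12,c); (16,3,c); (16,12,c); (16,13,c); (17,11,c); (17,12,c); (17,13,c); result: nodes: 0:vx, 1:vx, 2:vx, 3:vx, 4:vx, 5:vx, 10:tri, 11:vx, 12:vx, 13:vx, 14:tri, 15:tri, 16:tri, 17:tri edges: (10,0,c); (10,2,ck); (10,4,c); (10,5,c); (14,0,c); (14,11,c); (14,13,c); (15,1,c); (15,11,c); (15,12,c); (16,3,c); (16,12,c); (16,13,c); (17,11,c); (17,12,c); (17,13,c)
step 2: rule r1; match: 0->14, 1->0, 2->11, 3->13; deleted nodes 14; deleted edges (14,0,c); (14,11,c); (14,13,c); added nodes 18, 19, 20, 21, 22, 23, 24; added edges (21,0,c); (21,18,c); (21,20,c); (22,11,c); (22,18,c); (22,19,c); (23,13,c); (23,19,c); (23,20,c); (24,18,c); (24,19,c); (24,20,c); result: nodes: 0:vx, 1:vx, 2:vx, 3:vx, 4:vx, 5:vx, 10:tri, 11:vx, 12:vx, 13:vx, 15:tri, 16:tri, 17:tri, 18:vx, 19:vx, 20:vx, 21:tri, 22:tri, 23:tri, 24:tri edges: (10,0,c); (10,2,ck); (10,4,c); (10,5,c); (15,1,c); (15,11,c); (15,12,c); (16,3,c); (16,12,c); (16,13,c); (17,11,c); (17,12,c); (17,13,c); (21,0,c); (21,18,c); (21,20,c); (22,11,c); (22,18,c); (22,19,c); (23,13,c); (23,19,c); (23,20,c); (24,18,c); (24,19,c); (24,20,c)
step 3: rule r1; match: 0->15, 1->1, 2->11, 3->12; deleted nodes 15; deleted edges (15,1,c); (15,11,c); (15,12,c); added nodes 25, 26, 27, 28, 29, 30, 31; added edges (28,1,c); (28,25,c); (28,27,c); (29,11,c); (29,25,c); (29,26,c); (30,12,c); (30,26,c); (30,27,c); (31,25,c); (31,26,c); (31,27,c); result: nodes: 0:vx, 1:vx, 2:vx, 3:vx, 4:vx, 5:vx, 10:tri, 11:vx, 12:vx, 13:vx, 16:tri, 17:tri, 18:vx, 19:vx, 20:vx, 21:tri, 22:tri, 23:tri, 24:tri, 25:vx, 26:vx, 27:vx, 28:tri, 29:tri, 30:tri, 31:tri edges: (10,0,c); (10,2,ck); (10,4,c); (10,5,c); (16,3,c); (16,12,c); (16,13,c); (17,11,c); (17,12,c); (17,13,c); (21,0,c); (21,18,c); (21,20,c); (22,11,c); (22,18,c); (22,19,c); (23,13,c); (23,19,c); (23,20,c); (24,18,c); (24,19,c); (24,20,c); (28,1,c); (28,25,c); (28,27,c); (29,11,c); (29,25,c); (29,26,c); (30,12,c); (30,26,c); (30,27,c); (31,25,c); (31,26,c); (31,27,c)
final:
nodes: 0:vx, 1:vx, 2:vx, 3:vx, 4:vx, 5:vx, 10:tri, 11:vx, 12:vx, 13:vx, 16:tri, 17:tri, 18:vx, 19:vx, 20:vx, 21:tri, 22:tri, 23:tri, 24:tri, 25:vx, 26:vx, 27:vx, 28:tri, 29:tri, 30:tri, 31:tri
edges: (10,0,c); (10,2,ck); (10,4,c); (10,5,c); (16,3,c); (16,12,c); (16,13,c); (17,11,c); (17,12,c); (17,13,c); (21,0,c); (21,18,c); (21,20,c); (22,11,c); (22,18,c); (22,19,c); (23,13,c); (23,19,c); (23,20,c); (24,18,c); (24,19,c); (24,20,c); (28,1,c); (28,25,c); (28,27,c); (29,11,c); (29,25,c); (29,26,c); (30,12,c); (30,26,c); (30,27,c); (31,25,c); (31,26,c); (31,27,c)


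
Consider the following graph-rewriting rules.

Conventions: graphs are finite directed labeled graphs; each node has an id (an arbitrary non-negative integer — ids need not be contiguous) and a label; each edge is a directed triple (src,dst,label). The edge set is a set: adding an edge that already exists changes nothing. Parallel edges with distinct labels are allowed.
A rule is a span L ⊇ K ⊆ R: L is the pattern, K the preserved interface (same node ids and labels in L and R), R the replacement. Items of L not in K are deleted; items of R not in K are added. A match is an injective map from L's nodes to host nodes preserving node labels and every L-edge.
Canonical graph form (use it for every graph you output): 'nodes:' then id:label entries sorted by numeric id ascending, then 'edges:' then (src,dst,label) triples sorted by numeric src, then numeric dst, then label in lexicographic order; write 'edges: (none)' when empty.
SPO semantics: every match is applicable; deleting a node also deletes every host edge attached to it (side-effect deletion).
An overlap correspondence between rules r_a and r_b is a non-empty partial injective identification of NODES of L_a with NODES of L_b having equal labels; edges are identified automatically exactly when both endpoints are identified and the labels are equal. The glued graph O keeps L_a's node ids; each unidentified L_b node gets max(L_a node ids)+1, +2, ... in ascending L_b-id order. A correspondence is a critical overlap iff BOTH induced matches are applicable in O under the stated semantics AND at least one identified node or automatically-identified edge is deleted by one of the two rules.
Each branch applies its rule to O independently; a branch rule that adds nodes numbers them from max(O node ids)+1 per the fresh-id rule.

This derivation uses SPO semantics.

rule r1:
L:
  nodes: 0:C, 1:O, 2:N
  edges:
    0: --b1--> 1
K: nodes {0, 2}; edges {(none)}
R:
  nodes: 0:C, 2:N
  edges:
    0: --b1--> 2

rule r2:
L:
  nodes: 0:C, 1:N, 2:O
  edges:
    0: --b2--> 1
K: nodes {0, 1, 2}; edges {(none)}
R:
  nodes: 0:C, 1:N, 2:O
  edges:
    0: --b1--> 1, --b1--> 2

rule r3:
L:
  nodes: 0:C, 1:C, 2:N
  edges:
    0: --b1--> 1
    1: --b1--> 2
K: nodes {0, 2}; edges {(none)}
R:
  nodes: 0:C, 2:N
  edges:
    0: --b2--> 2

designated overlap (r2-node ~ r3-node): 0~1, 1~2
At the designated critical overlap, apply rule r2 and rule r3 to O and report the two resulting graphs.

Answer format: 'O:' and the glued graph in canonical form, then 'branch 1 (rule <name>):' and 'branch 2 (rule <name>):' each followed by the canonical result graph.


O:
nodes: 0:C, 1:N, 2:O, 3:C
edges: (0,1,b1); (0,1,b2); (3,0,b1)
branch 1 (rule r2):
nodes: 0:C, 1:N, 2:O, 3:C
edges: (0,1,b1); (0,2,b1); (3,0,b1)
branch 2 (rule r3):
nodes: 1:N, 2:O, 3:C
edges: (3,1,b2)


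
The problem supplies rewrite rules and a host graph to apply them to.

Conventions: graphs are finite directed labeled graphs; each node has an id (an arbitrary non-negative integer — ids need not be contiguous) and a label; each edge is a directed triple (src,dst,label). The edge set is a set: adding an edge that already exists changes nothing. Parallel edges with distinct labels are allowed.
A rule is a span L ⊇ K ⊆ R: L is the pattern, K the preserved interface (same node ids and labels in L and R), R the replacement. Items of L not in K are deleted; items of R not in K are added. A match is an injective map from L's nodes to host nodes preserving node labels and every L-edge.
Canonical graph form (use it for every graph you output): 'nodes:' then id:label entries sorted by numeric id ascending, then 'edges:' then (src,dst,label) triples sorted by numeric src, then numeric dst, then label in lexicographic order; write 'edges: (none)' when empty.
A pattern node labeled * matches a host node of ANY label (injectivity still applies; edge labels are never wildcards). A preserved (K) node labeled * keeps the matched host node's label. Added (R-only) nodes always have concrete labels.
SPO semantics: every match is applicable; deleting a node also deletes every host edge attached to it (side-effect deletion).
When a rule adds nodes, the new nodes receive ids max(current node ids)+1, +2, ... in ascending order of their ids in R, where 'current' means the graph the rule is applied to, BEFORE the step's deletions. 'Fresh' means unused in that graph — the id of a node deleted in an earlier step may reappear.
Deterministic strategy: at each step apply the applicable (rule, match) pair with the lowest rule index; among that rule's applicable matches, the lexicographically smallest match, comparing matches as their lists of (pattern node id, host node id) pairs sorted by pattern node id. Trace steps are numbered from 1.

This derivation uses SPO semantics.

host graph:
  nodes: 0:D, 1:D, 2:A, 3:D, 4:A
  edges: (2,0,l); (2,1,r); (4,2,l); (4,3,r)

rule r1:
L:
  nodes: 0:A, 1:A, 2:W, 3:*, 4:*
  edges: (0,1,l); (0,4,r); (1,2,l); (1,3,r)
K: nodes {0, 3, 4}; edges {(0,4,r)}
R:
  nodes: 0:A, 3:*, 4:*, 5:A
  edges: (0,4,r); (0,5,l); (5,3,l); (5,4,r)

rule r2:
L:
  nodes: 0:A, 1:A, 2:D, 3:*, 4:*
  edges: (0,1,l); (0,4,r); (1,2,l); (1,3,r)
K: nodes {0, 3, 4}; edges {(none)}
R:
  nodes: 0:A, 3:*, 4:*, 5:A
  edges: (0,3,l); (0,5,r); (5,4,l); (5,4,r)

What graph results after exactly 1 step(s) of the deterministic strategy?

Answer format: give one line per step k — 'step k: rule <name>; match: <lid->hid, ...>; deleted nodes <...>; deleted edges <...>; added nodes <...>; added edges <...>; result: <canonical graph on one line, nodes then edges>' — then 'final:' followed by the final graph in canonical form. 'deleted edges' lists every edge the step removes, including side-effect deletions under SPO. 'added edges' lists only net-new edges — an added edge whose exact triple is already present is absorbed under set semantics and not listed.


step 1: rule r2; match: 0->4, 1->2, 2->0, 3->1, 4->3; deleted nodes 0, 2; deleted edges (2,0,l); (2,1,r); (4,2,l); (4,3,r); added nodes 5; added edges (4,1,l); (4,5,r); (5,3,l); (5,3,r); result: nodes: 1:D, 3:D, 4:A, 5:A edges: (4,1,l); (4,5,r); (5,3,l); (5,3,r)
final:
nodes: 1:D, 3:D, 4:A, 5:A
edges: (4,1,l); (4,5,r); (5,3,l); (5,3,r)


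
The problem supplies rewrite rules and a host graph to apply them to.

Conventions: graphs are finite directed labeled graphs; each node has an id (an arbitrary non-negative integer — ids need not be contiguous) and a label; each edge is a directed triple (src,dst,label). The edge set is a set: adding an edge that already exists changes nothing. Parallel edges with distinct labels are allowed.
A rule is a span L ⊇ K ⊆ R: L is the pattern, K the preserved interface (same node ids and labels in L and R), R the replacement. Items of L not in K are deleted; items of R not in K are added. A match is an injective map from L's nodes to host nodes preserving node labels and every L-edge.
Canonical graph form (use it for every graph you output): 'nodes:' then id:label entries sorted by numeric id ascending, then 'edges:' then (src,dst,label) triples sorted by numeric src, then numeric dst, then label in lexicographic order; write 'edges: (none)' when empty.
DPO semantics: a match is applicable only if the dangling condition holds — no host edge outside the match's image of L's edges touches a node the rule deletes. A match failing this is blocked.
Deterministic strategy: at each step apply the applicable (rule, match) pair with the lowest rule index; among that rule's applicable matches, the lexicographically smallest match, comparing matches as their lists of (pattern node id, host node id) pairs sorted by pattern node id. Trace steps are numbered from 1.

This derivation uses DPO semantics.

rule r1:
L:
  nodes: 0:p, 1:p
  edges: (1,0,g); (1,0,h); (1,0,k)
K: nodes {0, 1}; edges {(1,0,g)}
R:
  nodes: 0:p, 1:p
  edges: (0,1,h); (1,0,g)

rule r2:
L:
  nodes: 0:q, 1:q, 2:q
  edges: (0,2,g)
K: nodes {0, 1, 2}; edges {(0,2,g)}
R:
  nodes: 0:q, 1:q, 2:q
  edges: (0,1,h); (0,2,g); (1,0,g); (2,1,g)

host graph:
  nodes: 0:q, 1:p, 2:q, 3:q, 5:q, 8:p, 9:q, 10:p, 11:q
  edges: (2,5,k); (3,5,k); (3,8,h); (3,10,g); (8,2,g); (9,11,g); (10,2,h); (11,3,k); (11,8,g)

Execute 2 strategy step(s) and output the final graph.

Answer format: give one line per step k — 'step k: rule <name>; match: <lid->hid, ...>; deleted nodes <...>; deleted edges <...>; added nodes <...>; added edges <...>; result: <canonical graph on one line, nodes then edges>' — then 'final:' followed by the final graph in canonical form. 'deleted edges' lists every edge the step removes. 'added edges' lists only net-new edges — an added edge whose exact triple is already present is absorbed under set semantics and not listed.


step 1: rule r2; match: 0->9, 1->0, 2->11; deleted nodes (none); deleted edges (none); added nodes (none); added edges (0,9,g); (9,0,h); (11,0,g); result: nodes: 0:q, 1:p, 2:q, 3:q, 5:q, 8:p, 9:q, 10:p, 11:q edges: (0,9,g); (2,5,k); (3,5,k); (3,8,h); (3,10,g); (8,2,g); (9,0,h); (9,11,g); (10,2,h); (11,0,g); (11,3,k); (11,8,g)
step 2: rule r2; match: 0->0, 1->2, 2->9; deleted nodes (none); deleted edges (none); added nodes (none); added edges (0,2,h); (2,0,g); (9,2,g); result: nodes: 0:q, 1:p, 2:q, 3:q, 5:q, 8:p, 9:q, 10:p, 11:q edges: (0,2,h); (0,9,g); (2,0,g); (2,5,k); (3,5,k); (3,8,h); (3,10,g); (8,2,g); (9,0,h); (9,2,g); (9,11,g); (10,2,h); (11,0,g); (11,3,k); (11,8,g)
final:
nodes: 0:q, 1:p, 2:q, 3:q, 5:q, 8:p, 9:q, 10:p, 11:q
edges: (0,2,h); (0,9,g); (2,0,g); (2,5,k); (3,5,k); (3,8,h); (3,10,g); (8,2,g); (9,0,h); (9,2,g); (9,11,g); (10,2,h); (11,0,g); (11,3,k); (11,8,g)


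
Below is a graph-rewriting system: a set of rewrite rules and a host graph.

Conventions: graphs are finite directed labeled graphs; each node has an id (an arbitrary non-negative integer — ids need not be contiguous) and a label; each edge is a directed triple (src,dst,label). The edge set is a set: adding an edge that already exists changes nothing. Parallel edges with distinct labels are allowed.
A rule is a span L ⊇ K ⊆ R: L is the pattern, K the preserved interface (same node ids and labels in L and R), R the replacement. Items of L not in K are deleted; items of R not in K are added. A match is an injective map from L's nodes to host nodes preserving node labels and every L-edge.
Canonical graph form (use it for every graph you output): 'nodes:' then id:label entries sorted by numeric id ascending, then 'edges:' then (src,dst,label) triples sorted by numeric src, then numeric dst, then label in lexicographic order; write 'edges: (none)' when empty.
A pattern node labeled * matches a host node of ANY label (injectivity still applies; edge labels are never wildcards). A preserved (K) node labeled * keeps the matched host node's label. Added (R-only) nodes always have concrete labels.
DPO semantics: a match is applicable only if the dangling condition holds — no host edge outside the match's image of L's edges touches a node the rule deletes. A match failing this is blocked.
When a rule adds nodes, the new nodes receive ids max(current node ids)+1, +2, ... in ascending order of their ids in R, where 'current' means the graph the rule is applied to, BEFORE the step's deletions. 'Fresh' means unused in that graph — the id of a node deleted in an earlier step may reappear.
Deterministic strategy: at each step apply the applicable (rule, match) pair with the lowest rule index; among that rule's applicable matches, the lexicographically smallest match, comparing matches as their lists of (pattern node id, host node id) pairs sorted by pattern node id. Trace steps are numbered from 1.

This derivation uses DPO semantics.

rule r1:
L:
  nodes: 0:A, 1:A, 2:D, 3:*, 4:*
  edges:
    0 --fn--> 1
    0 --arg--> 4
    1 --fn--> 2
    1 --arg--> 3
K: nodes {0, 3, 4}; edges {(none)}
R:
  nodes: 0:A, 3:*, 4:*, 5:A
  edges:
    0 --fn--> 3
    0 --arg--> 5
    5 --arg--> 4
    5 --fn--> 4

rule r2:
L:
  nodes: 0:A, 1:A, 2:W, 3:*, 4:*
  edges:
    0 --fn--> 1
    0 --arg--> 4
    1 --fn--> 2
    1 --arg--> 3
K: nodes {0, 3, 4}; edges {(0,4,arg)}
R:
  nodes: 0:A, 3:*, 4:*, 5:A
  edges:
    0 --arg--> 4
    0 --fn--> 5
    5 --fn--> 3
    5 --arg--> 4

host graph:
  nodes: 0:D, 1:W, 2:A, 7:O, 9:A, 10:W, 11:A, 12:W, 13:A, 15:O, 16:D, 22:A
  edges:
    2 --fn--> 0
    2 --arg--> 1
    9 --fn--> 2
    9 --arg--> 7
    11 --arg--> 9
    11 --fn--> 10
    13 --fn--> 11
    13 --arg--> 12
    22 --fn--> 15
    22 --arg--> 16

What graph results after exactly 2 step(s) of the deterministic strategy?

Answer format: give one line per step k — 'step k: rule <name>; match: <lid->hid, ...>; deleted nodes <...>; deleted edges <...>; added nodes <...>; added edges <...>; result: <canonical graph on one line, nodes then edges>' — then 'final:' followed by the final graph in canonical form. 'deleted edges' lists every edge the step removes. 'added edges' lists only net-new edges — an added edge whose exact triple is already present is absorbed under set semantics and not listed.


step 1: rule r1; match: 0->9, 1->2, 2->0, 3->1, 4->7; deleted nodes 0, 2; deleted edges (2,0,fn); (2,1,arg); (9,2,fn); (9,7,arg); added nodes 23; added edges (9,1,fn); (9,23,arg); (23,7,arg); (23,7,fn); result: nodes: 1:W, 7:O, 9:A, 10:W, 11:A, 12:W, 13:A, 15:O, 16:D, 22:A, 23:A edges: (9,1,fn); (9,23,arg); (11,9,arg); (11,10,fn); (13,11,fn); (13,12,arg); (22,15,fn); (22,16,arg); (23,7,arg); (23,7,fn)
step 2: rule r2; match: 0->13, 1->11, 2->10, 3->9, 4->12; deleted nodes 10, 11; deleted edges (11,9,arg); (11,10,fn); (13,11,fn); added nodes 24; added edges (13,24,fn); (24,9,fn); (24,12,arg); result: nodes: 1:W, 7:O, 9:A, 12:W, 13:A, 15:O, 16:D, 22:A, 23:A, 24:A edges: (9,1,fn); (9,23,arg); (13,12,arg); (13,24,fn); (22,15,fn); (22,16,arg); (23,7,arg); (23,7,fn); (24,9,fn); (24,12,arg)
final:
nodes: 1:W, 7:O, 9:A, 12:W, 13:A, 15:O, 16:D, 22:A, 23:A, 24:A
edges: (9,1,fn); (9,23,arg); (13,12,arg); (13,24,fn); (22,15,fn); (22,16,arg); (23,7,arg); (23,7,fn); (24,9,fn); (24,12,arg)


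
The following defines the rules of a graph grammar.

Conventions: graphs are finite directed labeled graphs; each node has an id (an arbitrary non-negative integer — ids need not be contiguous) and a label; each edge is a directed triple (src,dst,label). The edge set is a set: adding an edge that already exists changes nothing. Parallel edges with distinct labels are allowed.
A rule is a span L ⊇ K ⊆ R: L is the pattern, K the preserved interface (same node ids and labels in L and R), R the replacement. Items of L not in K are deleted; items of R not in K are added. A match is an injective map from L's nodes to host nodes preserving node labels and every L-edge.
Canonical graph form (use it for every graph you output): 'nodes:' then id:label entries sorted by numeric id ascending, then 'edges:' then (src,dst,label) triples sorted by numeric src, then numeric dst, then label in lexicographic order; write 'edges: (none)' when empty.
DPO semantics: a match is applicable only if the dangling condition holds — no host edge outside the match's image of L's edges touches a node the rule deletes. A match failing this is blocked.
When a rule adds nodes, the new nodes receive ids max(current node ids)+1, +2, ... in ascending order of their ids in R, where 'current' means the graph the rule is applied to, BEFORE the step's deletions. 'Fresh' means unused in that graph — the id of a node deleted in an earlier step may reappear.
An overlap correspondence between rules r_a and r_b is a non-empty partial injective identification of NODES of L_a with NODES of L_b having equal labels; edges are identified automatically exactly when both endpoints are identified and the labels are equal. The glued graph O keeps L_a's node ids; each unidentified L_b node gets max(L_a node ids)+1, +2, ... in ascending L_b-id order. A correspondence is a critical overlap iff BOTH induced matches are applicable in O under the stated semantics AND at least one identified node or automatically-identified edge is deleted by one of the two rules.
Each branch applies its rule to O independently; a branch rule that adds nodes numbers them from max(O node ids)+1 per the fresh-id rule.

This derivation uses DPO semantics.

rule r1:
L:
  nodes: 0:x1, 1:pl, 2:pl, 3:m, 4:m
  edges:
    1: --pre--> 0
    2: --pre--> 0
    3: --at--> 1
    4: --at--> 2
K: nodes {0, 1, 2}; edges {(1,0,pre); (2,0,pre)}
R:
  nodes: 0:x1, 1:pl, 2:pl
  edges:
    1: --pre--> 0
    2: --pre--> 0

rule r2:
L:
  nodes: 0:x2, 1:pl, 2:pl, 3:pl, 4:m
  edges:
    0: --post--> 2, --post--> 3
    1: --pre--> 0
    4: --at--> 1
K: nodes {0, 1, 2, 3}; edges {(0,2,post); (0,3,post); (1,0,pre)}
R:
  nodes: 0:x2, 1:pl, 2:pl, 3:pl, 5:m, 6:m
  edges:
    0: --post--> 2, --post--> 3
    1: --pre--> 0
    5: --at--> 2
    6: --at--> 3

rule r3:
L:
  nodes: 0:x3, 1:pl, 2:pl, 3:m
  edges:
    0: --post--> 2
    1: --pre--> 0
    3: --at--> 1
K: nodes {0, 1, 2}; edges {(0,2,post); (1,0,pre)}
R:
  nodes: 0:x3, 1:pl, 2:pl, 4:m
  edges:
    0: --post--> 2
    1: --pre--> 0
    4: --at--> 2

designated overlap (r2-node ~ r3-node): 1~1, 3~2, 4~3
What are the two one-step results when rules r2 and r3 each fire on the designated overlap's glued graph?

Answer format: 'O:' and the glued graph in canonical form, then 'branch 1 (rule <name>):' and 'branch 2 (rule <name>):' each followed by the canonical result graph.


O:
nodes: 0:x2, 1:pl, 2:pl, 3:pl, 4:m, 5:x3
edges: (0,2,post); (0,3,post); (1,0,pre); (1,5,pre); (4,1,at); (5,3,post)
branch 1 (rule r2):
nodes: 0:x2, 1:pl, 2:pl, 3:pl, 5:x3, 6:m, 7:m
edges: (0,2,post); (0,3,post); (1,0,pre); (1,5,pre); (5,3,post); (6,2,at); (7,3,at)
branch 2 (rule r3):
nodes: 0:x2, 1:pl, 2:pl, 3:pl, 5:x3, 6:m
edges: (0,2,post); (0,3,post); (1,0,pre); (1,5,pre); (5,3,post); (6,3,at)
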